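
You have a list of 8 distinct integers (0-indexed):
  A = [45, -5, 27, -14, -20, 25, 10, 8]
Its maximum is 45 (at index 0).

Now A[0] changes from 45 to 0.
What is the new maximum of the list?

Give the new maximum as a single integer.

Answer: 27

Derivation:
Old max = 45 (at index 0)
Change: A[0] 45 -> 0
Changed element WAS the max -> may need rescan.
  Max of remaining elements: 27
  New max = max(0, 27) = 27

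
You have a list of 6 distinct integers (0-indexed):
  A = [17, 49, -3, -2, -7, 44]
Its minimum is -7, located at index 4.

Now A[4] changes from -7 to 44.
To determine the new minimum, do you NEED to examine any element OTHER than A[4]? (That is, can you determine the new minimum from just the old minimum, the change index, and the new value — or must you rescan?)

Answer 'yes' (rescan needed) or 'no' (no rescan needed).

Answer: yes

Derivation:
Old min = -7 at index 4
Change at index 4: -7 -> 44
Index 4 WAS the min and new value 44 > old min -7. Must rescan other elements to find the new min.
Needs rescan: yes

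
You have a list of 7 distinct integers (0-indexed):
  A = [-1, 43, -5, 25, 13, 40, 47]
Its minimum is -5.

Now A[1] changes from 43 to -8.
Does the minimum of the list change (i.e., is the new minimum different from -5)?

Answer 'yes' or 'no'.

Answer: yes

Derivation:
Old min = -5
Change: A[1] 43 -> -8
Changed element was NOT the min; min changes only if -8 < -5.
New min = -8; changed? yes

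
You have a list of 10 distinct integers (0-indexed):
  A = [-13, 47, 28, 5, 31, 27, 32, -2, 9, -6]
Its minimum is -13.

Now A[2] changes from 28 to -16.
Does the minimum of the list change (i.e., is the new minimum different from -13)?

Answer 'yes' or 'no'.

Answer: yes

Derivation:
Old min = -13
Change: A[2] 28 -> -16
Changed element was NOT the min; min changes only if -16 < -13.
New min = -16; changed? yes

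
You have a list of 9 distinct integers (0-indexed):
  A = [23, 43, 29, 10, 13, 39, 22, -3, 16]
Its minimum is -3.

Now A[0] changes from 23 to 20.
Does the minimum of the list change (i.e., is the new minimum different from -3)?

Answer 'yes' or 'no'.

Old min = -3
Change: A[0] 23 -> 20
Changed element was NOT the min; min changes only if 20 < -3.
New min = -3; changed? no

Answer: no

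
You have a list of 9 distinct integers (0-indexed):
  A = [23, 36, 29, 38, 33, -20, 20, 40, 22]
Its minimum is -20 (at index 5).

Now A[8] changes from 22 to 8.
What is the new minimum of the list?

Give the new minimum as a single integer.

Answer: -20

Derivation:
Old min = -20 (at index 5)
Change: A[8] 22 -> 8
Changed element was NOT the old min.
  New min = min(old_min, new_val) = min(-20, 8) = -20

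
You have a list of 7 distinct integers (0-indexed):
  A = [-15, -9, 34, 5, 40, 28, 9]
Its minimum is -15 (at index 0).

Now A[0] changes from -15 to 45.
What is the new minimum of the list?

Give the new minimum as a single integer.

Answer: -9

Derivation:
Old min = -15 (at index 0)
Change: A[0] -15 -> 45
Changed element WAS the min. Need to check: is 45 still <= all others?
  Min of remaining elements: -9
  New min = min(45, -9) = -9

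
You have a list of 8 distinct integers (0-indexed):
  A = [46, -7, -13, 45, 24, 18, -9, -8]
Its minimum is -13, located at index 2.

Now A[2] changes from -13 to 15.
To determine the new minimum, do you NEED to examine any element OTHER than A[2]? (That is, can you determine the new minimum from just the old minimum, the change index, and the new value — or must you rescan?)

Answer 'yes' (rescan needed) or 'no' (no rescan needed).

Old min = -13 at index 2
Change at index 2: -13 -> 15
Index 2 WAS the min and new value 15 > old min -13. Must rescan other elements to find the new min.
Needs rescan: yes

Answer: yes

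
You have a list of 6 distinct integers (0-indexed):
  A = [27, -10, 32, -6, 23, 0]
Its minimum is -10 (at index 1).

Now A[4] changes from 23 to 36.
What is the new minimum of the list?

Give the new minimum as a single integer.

Old min = -10 (at index 1)
Change: A[4] 23 -> 36
Changed element was NOT the old min.
  New min = min(old_min, new_val) = min(-10, 36) = -10

Answer: -10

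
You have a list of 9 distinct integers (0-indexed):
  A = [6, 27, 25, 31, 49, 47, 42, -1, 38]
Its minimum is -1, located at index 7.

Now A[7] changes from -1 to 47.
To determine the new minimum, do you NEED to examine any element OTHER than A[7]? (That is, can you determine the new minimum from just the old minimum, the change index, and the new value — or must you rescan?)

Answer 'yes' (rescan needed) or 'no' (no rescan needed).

Answer: yes

Derivation:
Old min = -1 at index 7
Change at index 7: -1 -> 47
Index 7 WAS the min and new value 47 > old min -1. Must rescan other elements to find the new min.
Needs rescan: yes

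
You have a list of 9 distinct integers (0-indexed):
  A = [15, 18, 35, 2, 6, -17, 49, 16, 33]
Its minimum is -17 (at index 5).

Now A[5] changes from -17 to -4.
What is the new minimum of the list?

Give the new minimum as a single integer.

Old min = -17 (at index 5)
Change: A[5] -17 -> -4
Changed element WAS the min. Need to check: is -4 still <= all others?
  Min of remaining elements: 2
  New min = min(-4, 2) = -4

Answer: -4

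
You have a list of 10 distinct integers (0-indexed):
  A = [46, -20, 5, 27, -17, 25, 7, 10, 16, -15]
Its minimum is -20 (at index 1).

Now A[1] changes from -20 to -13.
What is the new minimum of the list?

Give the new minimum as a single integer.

Old min = -20 (at index 1)
Change: A[1] -20 -> -13
Changed element WAS the min. Need to check: is -13 still <= all others?
  Min of remaining elements: -17
  New min = min(-13, -17) = -17

Answer: -17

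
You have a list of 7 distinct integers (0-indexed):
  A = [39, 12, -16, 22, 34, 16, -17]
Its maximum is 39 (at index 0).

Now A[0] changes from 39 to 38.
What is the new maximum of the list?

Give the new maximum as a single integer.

Answer: 38

Derivation:
Old max = 39 (at index 0)
Change: A[0] 39 -> 38
Changed element WAS the max -> may need rescan.
  Max of remaining elements: 34
  New max = max(38, 34) = 38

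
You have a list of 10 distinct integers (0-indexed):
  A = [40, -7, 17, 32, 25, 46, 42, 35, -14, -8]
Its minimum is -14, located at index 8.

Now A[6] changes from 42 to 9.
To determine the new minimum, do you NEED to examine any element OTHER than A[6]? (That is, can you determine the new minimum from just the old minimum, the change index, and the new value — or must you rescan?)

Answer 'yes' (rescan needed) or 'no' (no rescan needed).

Old min = -14 at index 8
Change at index 6: 42 -> 9
Index 6 was NOT the min. New min = min(-14, 9). No rescan of other elements needed.
Needs rescan: no

Answer: no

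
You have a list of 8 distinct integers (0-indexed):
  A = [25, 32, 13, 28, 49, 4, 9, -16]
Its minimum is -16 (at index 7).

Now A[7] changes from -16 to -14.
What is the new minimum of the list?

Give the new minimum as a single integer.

Old min = -16 (at index 7)
Change: A[7] -16 -> -14
Changed element WAS the min. Need to check: is -14 still <= all others?
  Min of remaining elements: 4
  New min = min(-14, 4) = -14

Answer: -14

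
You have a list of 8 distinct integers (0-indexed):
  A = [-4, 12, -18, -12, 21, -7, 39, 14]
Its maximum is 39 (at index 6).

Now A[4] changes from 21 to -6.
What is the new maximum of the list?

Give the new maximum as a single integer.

Old max = 39 (at index 6)
Change: A[4] 21 -> -6
Changed element was NOT the old max.
  New max = max(old_max, new_val) = max(39, -6) = 39

Answer: 39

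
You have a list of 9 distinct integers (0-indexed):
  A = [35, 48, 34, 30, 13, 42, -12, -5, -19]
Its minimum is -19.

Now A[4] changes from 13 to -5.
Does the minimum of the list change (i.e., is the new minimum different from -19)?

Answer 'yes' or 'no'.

Old min = -19
Change: A[4] 13 -> -5
Changed element was NOT the min; min changes only if -5 < -19.
New min = -19; changed? no

Answer: no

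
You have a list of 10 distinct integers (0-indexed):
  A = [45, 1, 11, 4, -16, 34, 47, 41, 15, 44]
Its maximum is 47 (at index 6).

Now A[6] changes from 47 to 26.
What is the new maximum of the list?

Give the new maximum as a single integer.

Answer: 45

Derivation:
Old max = 47 (at index 6)
Change: A[6] 47 -> 26
Changed element WAS the max -> may need rescan.
  Max of remaining elements: 45
  New max = max(26, 45) = 45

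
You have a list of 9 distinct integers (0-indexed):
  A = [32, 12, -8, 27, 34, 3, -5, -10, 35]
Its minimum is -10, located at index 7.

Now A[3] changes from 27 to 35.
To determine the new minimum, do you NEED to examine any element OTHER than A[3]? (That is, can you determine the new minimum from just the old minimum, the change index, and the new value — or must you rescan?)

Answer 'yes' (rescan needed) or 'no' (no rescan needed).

Old min = -10 at index 7
Change at index 3: 27 -> 35
Index 3 was NOT the min. New min = min(-10, 35). No rescan of other elements needed.
Needs rescan: no

Answer: no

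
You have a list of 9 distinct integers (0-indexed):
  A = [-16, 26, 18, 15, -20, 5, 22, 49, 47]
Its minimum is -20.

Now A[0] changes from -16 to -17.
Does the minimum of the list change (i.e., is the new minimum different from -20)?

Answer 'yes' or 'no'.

Answer: no

Derivation:
Old min = -20
Change: A[0] -16 -> -17
Changed element was NOT the min; min changes only if -17 < -20.
New min = -20; changed? no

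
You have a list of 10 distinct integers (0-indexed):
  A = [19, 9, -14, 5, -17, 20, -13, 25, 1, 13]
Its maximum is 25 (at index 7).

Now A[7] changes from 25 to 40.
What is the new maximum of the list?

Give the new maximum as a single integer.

Answer: 40

Derivation:
Old max = 25 (at index 7)
Change: A[7] 25 -> 40
Changed element WAS the max -> may need rescan.
  Max of remaining elements: 20
  New max = max(40, 20) = 40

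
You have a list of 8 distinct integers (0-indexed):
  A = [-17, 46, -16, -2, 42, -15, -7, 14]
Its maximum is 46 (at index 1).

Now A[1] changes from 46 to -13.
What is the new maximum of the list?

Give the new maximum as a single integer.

Answer: 42

Derivation:
Old max = 46 (at index 1)
Change: A[1] 46 -> -13
Changed element WAS the max -> may need rescan.
  Max of remaining elements: 42
  New max = max(-13, 42) = 42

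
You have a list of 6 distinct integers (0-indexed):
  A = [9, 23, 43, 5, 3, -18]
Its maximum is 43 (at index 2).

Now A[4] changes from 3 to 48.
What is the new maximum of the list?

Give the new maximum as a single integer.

Old max = 43 (at index 2)
Change: A[4] 3 -> 48
Changed element was NOT the old max.
  New max = max(old_max, new_val) = max(43, 48) = 48

Answer: 48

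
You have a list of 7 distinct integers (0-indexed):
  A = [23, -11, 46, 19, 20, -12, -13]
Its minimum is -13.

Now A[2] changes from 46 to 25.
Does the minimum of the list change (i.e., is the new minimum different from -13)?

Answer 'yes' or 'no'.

Answer: no

Derivation:
Old min = -13
Change: A[2] 46 -> 25
Changed element was NOT the min; min changes only if 25 < -13.
New min = -13; changed? no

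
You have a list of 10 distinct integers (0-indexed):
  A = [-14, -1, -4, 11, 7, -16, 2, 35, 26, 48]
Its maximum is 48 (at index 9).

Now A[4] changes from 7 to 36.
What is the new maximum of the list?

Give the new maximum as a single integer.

Answer: 48

Derivation:
Old max = 48 (at index 9)
Change: A[4] 7 -> 36
Changed element was NOT the old max.
  New max = max(old_max, new_val) = max(48, 36) = 48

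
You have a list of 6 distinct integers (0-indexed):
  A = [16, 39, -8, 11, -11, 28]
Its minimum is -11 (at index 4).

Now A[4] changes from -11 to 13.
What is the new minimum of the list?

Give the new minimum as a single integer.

Answer: -8

Derivation:
Old min = -11 (at index 4)
Change: A[4] -11 -> 13
Changed element WAS the min. Need to check: is 13 still <= all others?
  Min of remaining elements: -8
  New min = min(13, -8) = -8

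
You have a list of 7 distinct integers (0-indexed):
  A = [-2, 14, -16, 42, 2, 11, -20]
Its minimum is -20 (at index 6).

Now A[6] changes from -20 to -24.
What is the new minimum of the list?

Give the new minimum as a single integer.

Answer: -24

Derivation:
Old min = -20 (at index 6)
Change: A[6] -20 -> -24
Changed element WAS the min. Need to check: is -24 still <= all others?
  Min of remaining elements: -16
  New min = min(-24, -16) = -24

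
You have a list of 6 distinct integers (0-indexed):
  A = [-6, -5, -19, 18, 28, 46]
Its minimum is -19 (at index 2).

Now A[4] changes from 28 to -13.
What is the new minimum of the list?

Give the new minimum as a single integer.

Old min = -19 (at index 2)
Change: A[4] 28 -> -13
Changed element was NOT the old min.
  New min = min(old_min, new_val) = min(-19, -13) = -19

Answer: -19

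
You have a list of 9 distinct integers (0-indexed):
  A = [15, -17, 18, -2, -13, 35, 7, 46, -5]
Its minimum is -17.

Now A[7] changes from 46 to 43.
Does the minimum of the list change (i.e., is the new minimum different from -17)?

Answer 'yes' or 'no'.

Old min = -17
Change: A[7] 46 -> 43
Changed element was NOT the min; min changes only if 43 < -17.
New min = -17; changed? no

Answer: no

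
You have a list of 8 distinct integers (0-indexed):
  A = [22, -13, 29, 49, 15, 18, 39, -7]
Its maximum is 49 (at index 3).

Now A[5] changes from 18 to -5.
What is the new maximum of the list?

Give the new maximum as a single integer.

Answer: 49

Derivation:
Old max = 49 (at index 3)
Change: A[5] 18 -> -5
Changed element was NOT the old max.
  New max = max(old_max, new_val) = max(49, -5) = 49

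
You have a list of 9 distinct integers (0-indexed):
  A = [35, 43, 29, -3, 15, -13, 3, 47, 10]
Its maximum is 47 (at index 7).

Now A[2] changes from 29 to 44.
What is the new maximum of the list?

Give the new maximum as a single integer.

Old max = 47 (at index 7)
Change: A[2] 29 -> 44
Changed element was NOT the old max.
  New max = max(old_max, new_val) = max(47, 44) = 47

Answer: 47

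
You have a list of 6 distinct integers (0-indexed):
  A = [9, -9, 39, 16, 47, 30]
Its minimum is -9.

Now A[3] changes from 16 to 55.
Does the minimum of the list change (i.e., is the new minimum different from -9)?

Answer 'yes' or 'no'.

Answer: no

Derivation:
Old min = -9
Change: A[3] 16 -> 55
Changed element was NOT the min; min changes only if 55 < -9.
New min = -9; changed? no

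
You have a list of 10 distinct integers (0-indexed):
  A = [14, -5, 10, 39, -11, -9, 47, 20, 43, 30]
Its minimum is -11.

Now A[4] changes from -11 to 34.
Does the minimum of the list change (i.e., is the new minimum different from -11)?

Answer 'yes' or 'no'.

Old min = -11
Change: A[4] -11 -> 34
Changed element was the min; new min must be rechecked.
New min = -9; changed? yes

Answer: yes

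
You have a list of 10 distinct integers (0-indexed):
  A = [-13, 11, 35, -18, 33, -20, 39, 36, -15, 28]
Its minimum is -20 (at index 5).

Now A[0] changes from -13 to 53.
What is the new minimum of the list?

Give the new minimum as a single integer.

Answer: -20

Derivation:
Old min = -20 (at index 5)
Change: A[0] -13 -> 53
Changed element was NOT the old min.
  New min = min(old_min, new_val) = min(-20, 53) = -20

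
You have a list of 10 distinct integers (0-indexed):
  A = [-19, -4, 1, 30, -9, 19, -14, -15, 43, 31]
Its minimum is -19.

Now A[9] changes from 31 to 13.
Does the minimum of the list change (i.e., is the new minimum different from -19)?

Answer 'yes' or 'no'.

Answer: no

Derivation:
Old min = -19
Change: A[9] 31 -> 13
Changed element was NOT the min; min changes only if 13 < -19.
New min = -19; changed? no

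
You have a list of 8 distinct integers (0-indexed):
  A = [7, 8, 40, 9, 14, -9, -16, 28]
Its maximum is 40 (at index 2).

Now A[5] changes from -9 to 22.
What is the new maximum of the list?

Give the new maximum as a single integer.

Answer: 40

Derivation:
Old max = 40 (at index 2)
Change: A[5] -9 -> 22
Changed element was NOT the old max.
  New max = max(old_max, new_val) = max(40, 22) = 40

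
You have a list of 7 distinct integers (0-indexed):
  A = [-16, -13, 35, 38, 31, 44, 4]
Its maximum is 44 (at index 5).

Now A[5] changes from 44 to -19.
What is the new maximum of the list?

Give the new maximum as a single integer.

Old max = 44 (at index 5)
Change: A[5] 44 -> -19
Changed element WAS the max -> may need rescan.
  Max of remaining elements: 38
  New max = max(-19, 38) = 38

Answer: 38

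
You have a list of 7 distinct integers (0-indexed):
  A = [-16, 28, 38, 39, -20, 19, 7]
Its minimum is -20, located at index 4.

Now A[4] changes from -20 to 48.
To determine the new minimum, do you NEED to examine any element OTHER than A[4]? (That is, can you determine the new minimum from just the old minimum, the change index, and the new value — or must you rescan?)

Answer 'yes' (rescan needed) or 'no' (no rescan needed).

Answer: yes

Derivation:
Old min = -20 at index 4
Change at index 4: -20 -> 48
Index 4 WAS the min and new value 48 > old min -20. Must rescan other elements to find the new min.
Needs rescan: yes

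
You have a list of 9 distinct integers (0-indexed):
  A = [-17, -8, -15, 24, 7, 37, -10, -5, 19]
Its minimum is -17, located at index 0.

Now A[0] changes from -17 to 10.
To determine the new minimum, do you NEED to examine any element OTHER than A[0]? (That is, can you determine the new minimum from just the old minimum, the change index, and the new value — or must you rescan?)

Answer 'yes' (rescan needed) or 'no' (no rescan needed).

Answer: yes

Derivation:
Old min = -17 at index 0
Change at index 0: -17 -> 10
Index 0 WAS the min and new value 10 > old min -17. Must rescan other elements to find the new min.
Needs rescan: yes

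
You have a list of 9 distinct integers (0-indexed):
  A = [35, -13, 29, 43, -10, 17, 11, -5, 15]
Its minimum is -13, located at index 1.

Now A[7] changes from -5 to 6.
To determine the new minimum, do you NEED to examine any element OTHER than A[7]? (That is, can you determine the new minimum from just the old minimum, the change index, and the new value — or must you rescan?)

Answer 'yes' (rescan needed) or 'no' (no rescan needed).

Old min = -13 at index 1
Change at index 7: -5 -> 6
Index 7 was NOT the min. New min = min(-13, 6). No rescan of other elements needed.
Needs rescan: no

Answer: no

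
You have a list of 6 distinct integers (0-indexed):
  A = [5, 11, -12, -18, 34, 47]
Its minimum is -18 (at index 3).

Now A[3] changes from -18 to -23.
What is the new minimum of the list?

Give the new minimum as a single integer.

Answer: -23

Derivation:
Old min = -18 (at index 3)
Change: A[3] -18 -> -23
Changed element WAS the min. Need to check: is -23 still <= all others?
  Min of remaining elements: -12
  New min = min(-23, -12) = -23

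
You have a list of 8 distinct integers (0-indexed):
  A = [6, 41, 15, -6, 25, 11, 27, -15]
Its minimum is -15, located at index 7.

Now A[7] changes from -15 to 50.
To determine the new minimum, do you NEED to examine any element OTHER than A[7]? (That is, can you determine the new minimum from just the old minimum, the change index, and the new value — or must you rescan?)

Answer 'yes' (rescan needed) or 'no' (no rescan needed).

Old min = -15 at index 7
Change at index 7: -15 -> 50
Index 7 WAS the min and new value 50 > old min -15. Must rescan other elements to find the new min.
Needs rescan: yes

Answer: yes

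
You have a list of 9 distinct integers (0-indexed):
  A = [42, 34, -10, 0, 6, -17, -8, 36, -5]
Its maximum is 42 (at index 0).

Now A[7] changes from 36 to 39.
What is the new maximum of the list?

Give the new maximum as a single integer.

Old max = 42 (at index 0)
Change: A[7] 36 -> 39
Changed element was NOT the old max.
  New max = max(old_max, new_val) = max(42, 39) = 42

Answer: 42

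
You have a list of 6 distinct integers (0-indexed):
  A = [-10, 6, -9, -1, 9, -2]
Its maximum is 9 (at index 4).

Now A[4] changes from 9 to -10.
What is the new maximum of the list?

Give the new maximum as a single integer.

Old max = 9 (at index 4)
Change: A[4] 9 -> -10
Changed element WAS the max -> may need rescan.
  Max of remaining elements: 6
  New max = max(-10, 6) = 6

Answer: 6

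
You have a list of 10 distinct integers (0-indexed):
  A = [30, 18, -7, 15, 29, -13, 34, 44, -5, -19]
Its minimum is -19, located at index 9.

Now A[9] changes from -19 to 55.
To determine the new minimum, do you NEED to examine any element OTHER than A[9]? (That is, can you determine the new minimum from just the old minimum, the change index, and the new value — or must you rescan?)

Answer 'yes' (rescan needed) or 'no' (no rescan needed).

Old min = -19 at index 9
Change at index 9: -19 -> 55
Index 9 WAS the min and new value 55 > old min -19. Must rescan other elements to find the new min.
Needs rescan: yes

Answer: yes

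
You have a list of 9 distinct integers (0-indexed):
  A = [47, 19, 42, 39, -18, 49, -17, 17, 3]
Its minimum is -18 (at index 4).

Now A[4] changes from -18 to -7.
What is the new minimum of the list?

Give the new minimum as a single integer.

Old min = -18 (at index 4)
Change: A[4] -18 -> -7
Changed element WAS the min. Need to check: is -7 still <= all others?
  Min of remaining elements: -17
  New min = min(-7, -17) = -17

Answer: -17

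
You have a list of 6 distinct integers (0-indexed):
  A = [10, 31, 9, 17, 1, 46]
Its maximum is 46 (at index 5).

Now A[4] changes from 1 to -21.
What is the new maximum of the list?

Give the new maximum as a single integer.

Old max = 46 (at index 5)
Change: A[4] 1 -> -21
Changed element was NOT the old max.
  New max = max(old_max, new_val) = max(46, -21) = 46

Answer: 46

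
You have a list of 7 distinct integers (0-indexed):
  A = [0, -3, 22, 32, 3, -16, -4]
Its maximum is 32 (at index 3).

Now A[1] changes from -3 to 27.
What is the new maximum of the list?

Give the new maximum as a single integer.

Answer: 32

Derivation:
Old max = 32 (at index 3)
Change: A[1] -3 -> 27
Changed element was NOT the old max.
  New max = max(old_max, new_val) = max(32, 27) = 32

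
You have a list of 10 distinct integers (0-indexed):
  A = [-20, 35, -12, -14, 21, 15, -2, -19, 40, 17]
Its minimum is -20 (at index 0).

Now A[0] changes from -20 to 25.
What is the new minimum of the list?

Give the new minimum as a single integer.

Old min = -20 (at index 0)
Change: A[0] -20 -> 25
Changed element WAS the min. Need to check: is 25 still <= all others?
  Min of remaining elements: -19
  New min = min(25, -19) = -19

Answer: -19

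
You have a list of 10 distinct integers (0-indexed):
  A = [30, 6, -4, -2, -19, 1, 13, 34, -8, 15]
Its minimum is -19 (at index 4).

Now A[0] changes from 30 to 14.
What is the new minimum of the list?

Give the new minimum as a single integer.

Answer: -19

Derivation:
Old min = -19 (at index 4)
Change: A[0] 30 -> 14
Changed element was NOT the old min.
  New min = min(old_min, new_val) = min(-19, 14) = -19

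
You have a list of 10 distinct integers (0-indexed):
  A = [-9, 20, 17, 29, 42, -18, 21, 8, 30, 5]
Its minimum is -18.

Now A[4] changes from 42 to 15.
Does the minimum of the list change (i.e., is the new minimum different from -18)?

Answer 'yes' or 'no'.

Answer: no

Derivation:
Old min = -18
Change: A[4] 42 -> 15
Changed element was NOT the min; min changes only if 15 < -18.
New min = -18; changed? no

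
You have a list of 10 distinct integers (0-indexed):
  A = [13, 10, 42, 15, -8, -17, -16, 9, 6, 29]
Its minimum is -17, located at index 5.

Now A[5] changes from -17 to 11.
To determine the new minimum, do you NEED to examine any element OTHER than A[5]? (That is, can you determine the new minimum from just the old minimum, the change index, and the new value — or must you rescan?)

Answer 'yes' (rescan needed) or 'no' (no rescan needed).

Old min = -17 at index 5
Change at index 5: -17 -> 11
Index 5 WAS the min and new value 11 > old min -17. Must rescan other elements to find the new min.
Needs rescan: yes

Answer: yes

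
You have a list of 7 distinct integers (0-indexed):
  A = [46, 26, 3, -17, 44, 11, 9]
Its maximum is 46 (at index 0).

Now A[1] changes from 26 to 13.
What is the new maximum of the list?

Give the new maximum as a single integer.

Old max = 46 (at index 0)
Change: A[1] 26 -> 13
Changed element was NOT the old max.
  New max = max(old_max, new_val) = max(46, 13) = 46

Answer: 46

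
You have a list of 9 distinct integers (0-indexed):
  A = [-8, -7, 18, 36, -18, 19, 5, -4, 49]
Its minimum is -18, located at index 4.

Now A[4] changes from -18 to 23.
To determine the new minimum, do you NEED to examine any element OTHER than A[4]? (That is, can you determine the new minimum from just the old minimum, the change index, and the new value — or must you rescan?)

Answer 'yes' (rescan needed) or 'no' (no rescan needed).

Old min = -18 at index 4
Change at index 4: -18 -> 23
Index 4 WAS the min and new value 23 > old min -18. Must rescan other elements to find the new min.
Needs rescan: yes

Answer: yes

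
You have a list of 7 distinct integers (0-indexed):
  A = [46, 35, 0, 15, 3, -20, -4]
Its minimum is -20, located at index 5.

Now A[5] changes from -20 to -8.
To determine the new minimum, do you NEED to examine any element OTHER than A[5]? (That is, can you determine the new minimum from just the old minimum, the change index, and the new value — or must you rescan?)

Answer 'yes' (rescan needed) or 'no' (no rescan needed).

Answer: yes

Derivation:
Old min = -20 at index 5
Change at index 5: -20 -> -8
Index 5 WAS the min and new value -8 > old min -20. Must rescan other elements to find the new min.
Needs rescan: yes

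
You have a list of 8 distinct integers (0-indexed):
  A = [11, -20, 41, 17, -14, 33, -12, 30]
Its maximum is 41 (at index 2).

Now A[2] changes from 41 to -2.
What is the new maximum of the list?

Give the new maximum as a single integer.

Old max = 41 (at index 2)
Change: A[2] 41 -> -2
Changed element WAS the max -> may need rescan.
  Max of remaining elements: 33
  New max = max(-2, 33) = 33

Answer: 33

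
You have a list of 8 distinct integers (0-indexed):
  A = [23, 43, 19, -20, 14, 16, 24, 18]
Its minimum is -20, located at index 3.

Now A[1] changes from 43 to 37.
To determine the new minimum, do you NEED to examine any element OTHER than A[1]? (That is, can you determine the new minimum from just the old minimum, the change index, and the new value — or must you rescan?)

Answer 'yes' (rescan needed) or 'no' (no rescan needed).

Old min = -20 at index 3
Change at index 1: 43 -> 37
Index 1 was NOT the min. New min = min(-20, 37). No rescan of other elements needed.
Needs rescan: no

Answer: no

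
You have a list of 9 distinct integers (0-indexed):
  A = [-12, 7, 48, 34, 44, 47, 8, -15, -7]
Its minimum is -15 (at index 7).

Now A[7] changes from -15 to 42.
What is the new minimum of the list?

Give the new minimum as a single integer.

Old min = -15 (at index 7)
Change: A[7] -15 -> 42
Changed element WAS the min. Need to check: is 42 still <= all others?
  Min of remaining elements: -12
  New min = min(42, -12) = -12

Answer: -12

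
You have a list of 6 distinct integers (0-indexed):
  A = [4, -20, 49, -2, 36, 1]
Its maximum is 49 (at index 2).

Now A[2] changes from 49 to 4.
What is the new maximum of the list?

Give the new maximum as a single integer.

Old max = 49 (at index 2)
Change: A[2] 49 -> 4
Changed element WAS the max -> may need rescan.
  Max of remaining elements: 36
  New max = max(4, 36) = 36

Answer: 36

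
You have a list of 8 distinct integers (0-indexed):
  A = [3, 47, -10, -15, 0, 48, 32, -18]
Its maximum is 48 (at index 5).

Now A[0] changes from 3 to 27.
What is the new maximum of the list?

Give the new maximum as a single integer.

Answer: 48

Derivation:
Old max = 48 (at index 5)
Change: A[0] 3 -> 27
Changed element was NOT the old max.
  New max = max(old_max, new_val) = max(48, 27) = 48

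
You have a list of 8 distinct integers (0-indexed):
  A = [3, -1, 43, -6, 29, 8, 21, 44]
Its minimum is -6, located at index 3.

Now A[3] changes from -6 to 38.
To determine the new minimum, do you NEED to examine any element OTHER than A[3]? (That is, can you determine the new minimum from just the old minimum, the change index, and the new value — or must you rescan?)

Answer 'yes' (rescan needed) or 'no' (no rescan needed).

Answer: yes

Derivation:
Old min = -6 at index 3
Change at index 3: -6 -> 38
Index 3 WAS the min and new value 38 > old min -6. Must rescan other elements to find the new min.
Needs rescan: yes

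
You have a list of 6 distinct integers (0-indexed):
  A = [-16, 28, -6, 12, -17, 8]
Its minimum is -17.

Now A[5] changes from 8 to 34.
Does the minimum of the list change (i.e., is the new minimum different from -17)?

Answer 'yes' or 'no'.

Answer: no

Derivation:
Old min = -17
Change: A[5] 8 -> 34
Changed element was NOT the min; min changes only if 34 < -17.
New min = -17; changed? no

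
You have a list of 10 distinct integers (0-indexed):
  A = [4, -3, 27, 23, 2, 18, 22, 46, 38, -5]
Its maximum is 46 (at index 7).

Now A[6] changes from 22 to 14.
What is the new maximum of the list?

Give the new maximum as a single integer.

Answer: 46

Derivation:
Old max = 46 (at index 7)
Change: A[6] 22 -> 14
Changed element was NOT the old max.
  New max = max(old_max, new_val) = max(46, 14) = 46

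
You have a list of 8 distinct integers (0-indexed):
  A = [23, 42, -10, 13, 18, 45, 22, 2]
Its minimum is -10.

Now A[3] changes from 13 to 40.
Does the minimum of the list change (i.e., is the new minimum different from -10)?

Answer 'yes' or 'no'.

Answer: no

Derivation:
Old min = -10
Change: A[3] 13 -> 40
Changed element was NOT the min; min changes only if 40 < -10.
New min = -10; changed? no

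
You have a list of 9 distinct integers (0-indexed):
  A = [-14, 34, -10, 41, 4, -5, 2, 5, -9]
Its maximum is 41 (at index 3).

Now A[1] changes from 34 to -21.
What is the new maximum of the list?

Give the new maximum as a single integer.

Old max = 41 (at index 3)
Change: A[1] 34 -> -21
Changed element was NOT the old max.
  New max = max(old_max, new_val) = max(41, -21) = 41

Answer: 41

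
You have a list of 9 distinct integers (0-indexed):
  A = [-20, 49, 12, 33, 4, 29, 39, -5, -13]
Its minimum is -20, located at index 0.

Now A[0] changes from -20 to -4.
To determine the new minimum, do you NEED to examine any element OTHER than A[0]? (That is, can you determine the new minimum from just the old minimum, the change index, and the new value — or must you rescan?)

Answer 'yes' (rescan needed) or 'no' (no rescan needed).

Answer: yes

Derivation:
Old min = -20 at index 0
Change at index 0: -20 -> -4
Index 0 WAS the min and new value -4 > old min -20. Must rescan other elements to find the new min.
Needs rescan: yes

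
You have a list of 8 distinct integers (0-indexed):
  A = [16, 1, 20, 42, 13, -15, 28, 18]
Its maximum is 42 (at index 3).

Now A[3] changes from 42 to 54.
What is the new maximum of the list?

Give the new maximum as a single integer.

Answer: 54

Derivation:
Old max = 42 (at index 3)
Change: A[3] 42 -> 54
Changed element WAS the max -> may need rescan.
  Max of remaining elements: 28
  New max = max(54, 28) = 54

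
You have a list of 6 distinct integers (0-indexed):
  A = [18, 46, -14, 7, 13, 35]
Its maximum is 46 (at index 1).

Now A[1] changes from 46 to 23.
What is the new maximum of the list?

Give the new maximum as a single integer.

Answer: 35

Derivation:
Old max = 46 (at index 1)
Change: A[1] 46 -> 23
Changed element WAS the max -> may need rescan.
  Max of remaining elements: 35
  New max = max(23, 35) = 35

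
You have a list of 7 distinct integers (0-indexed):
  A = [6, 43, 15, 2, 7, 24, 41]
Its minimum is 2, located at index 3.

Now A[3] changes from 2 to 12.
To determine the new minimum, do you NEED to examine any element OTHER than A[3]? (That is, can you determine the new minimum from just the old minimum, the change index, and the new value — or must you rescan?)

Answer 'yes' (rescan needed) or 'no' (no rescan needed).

Answer: yes

Derivation:
Old min = 2 at index 3
Change at index 3: 2 -> 12
Index 3 WAS the min and new value 12 > old min 2. Must rescan other elements to find the new min.
Needs rescan: yes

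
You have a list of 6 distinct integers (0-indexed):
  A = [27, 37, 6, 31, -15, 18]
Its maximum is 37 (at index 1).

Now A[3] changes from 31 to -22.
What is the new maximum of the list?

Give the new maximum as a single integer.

Old max = 37 (at index 1)
Change: A[3] 31 -> -22
Changed element was NOT the old max.
  New max = max(old_max, new_val) = max(37, -22) = 37

Answer: 37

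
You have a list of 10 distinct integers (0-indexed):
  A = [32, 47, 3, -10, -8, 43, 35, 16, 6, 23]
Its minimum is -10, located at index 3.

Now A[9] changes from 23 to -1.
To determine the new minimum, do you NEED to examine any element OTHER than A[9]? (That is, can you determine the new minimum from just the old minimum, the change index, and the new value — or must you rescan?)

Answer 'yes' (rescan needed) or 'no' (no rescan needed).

Answer: no

Derivation:
Old min = -10 at index 3
Change at index 9: 23 -> -1
Index 9 was NOT the min. New min = min(-10, -1). No rescan of other elements needed.
Needs rescan: no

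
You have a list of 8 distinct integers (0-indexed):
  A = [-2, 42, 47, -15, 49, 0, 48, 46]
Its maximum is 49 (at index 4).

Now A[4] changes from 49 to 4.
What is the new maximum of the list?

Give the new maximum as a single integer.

Answer: 48

Derivation:
Old max = 49 (at index 4)
Change: A[4] 49 -> 4
Changed element WAS the max -> may need rescan.
  Max of remaining elements: 48
  New max = max(4, 48) = 48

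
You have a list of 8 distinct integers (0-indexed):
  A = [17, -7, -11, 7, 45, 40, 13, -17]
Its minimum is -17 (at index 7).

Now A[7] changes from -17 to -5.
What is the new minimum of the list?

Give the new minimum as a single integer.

Answer: -11

Derivation:
Old min = -17 (at index 7)
Change: A[7] -17 -> -5
Changed element WAS the min. Need to check: is -5 still <= all others?
  Min of remaining elements: -11
  New min = min(-5, -11) = -11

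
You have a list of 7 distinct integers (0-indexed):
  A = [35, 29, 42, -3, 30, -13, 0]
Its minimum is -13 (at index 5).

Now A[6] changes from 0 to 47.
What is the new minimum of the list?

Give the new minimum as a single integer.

Answer: -13

Derivation:
Old min = -13 (at index 5)
Change: A[6] 0 -> 47
Changed element was NOT the old min.
  New min = min(old_min, new_val) = min(-13, 47) = -13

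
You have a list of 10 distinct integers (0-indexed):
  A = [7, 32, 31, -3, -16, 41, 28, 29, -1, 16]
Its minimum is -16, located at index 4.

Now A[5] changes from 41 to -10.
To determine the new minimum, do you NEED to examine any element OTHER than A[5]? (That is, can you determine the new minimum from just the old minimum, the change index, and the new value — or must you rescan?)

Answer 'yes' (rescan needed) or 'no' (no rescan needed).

Answer: no

Derivation:
Old min = -16 at index 4
Change at index 5: 41 -> -10
Index 5 was NOT the min. New min = min(-16, -10). No rescan of other elements needed.
Needs rescan: no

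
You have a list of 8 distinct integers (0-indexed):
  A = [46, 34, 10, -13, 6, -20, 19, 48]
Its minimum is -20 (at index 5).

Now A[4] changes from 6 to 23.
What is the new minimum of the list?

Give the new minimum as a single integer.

Old min = -20 (at index 5)
Change: A[4] 6 -> 23
Changed element was NOT the old min.
  New min = min(old_min, new_val) = min(-20, 23) = -20

Answer: -20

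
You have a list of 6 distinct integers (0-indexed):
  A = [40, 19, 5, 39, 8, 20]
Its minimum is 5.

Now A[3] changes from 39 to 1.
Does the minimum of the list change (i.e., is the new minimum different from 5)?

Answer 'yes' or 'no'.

Answer: yes

Derivation:
Old min = 5
Change: A[3] 39 -> 1
Changed element was NOT the min; min changes only if 1 < 5.
New min = 1; changed? yes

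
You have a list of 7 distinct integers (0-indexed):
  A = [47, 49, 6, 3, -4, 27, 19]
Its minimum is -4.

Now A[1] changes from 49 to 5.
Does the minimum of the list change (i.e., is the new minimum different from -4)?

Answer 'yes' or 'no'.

Answer: no

Derivation:
Old min = -4
Change: A[1] 49 -> 5
Changed element was NOT the min; min changes only if 5 < -4.
New min = -4; changed? no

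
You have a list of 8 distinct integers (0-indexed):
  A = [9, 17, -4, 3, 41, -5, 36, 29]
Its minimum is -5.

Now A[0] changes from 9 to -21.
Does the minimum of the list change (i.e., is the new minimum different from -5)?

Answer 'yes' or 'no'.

Old min = -5
Change: A[0] 9 -> -21
Changed element was NOT the min; min changes only if -21 < -5.
New min = -21; changed? yes

Answer: yes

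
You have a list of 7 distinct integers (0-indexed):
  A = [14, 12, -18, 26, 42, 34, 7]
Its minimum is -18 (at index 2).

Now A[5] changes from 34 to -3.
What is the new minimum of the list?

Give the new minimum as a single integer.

Old min = -18 (at index 2)
Change: A[5] 34 -> -3
Changed element was NOT the old min.
  New min = min(old_min, new_val) = min(-18, -3) = -18

Answer: -18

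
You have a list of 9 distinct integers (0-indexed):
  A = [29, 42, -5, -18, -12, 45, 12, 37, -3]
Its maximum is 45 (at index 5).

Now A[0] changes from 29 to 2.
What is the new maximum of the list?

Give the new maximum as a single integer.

Old max = 45 (at index 5)
Change: A[0] 29 -> 2
Changed element was NOT the old max.
  New max = max(old_max, new_val) = max(45, 2) = 45

Answer: 45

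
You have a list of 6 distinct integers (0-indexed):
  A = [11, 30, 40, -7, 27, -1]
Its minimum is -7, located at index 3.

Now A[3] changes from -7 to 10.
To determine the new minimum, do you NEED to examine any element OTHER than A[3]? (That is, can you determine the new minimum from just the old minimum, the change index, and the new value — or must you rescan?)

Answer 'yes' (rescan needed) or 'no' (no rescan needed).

Answer: yes

Derivation:
Old min = -7 at index 3
Change at index 3: -7 -> 10
Index 3 WAS the min and new value 10 > old min -7. Must rescan other elements to find the new min.
Needs rescan: yes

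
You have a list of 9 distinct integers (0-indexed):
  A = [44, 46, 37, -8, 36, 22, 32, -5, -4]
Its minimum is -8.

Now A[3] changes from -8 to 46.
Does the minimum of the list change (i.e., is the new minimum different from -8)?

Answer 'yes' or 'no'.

Answer: yes

Derivation:
Old min = -8
Change: A[3] -8 -> 46
Changed element was the min; new min must be rechecked.
New min = -5; changed? yes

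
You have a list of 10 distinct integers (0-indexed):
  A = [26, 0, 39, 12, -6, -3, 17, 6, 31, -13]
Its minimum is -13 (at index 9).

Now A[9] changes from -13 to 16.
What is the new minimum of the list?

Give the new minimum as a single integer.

Answer: -6

Derivation:
Old min = -13 (at index 9)
Change: A[9] -13 -> 16
Changed element WAS the min. Need to check: is 16 still <= all others?
  Min of remaining elements: -6
  New min = min(16, -6) = -6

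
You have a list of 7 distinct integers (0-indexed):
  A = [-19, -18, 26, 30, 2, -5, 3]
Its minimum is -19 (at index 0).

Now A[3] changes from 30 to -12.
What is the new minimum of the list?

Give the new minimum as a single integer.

Answer: -19

Derivation:
Old min = -19 (at index 0)
Change: A[3] 30 -> -12
Changed element was NOT the old min.
  New min = min(old_min, new_val) = min(-19, -12) = -19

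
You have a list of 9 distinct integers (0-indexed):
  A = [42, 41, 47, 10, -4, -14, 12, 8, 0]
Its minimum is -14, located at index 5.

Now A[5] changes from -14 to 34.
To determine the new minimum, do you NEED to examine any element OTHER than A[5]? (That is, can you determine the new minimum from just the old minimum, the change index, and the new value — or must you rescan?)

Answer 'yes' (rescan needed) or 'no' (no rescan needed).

Answer: yes

Derivation:
Old min = -14 at index 5
Change at index 5: -14 -> 34
Index 5 WAS the min and new value 34 > old min -14. Must rescan other elements to find the new min.
Needs rescan: yes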